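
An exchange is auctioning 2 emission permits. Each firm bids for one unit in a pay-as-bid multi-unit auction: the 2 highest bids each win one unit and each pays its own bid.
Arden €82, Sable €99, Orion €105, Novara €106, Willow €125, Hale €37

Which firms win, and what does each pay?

Bids ranked high→low: 125 (Willow), 106 (Novara), 105 (Orion), 99 (Sable), …
Top 2: Willow, Novara.
Each winner pays its own bid: Willow €125, Novara €106.

Willow €125, Novara €106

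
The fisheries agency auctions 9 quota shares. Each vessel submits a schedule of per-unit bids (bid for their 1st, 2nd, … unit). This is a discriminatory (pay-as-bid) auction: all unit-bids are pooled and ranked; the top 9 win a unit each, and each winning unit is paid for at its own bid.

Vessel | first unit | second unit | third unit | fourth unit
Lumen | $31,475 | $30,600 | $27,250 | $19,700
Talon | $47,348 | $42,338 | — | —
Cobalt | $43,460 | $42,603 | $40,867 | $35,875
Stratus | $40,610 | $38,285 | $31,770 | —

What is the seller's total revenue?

Total revenue: $363,156

All unit-bids, highest first — top 9: 47,348 (Talon-1), 43,460 (Cobalt-1), 42,603 (Cobalt-2), 42,338 (Talon-2), 40,867 (Cobalt-3), 40,610 (Stratus-1), 38,285 (Stratus-2), 35,875 (Cobalt-4), 31,770 (Stratus-3)
Next rejected bid: $31,475 (not a price — pay-as-bid).
Each winning unit pays its own bid.
Revenue = 47,348 + 43,460 + 42,603 + 42,338 + 40,867 + 40,610 + 38,285 + 35,875 + 31,770 = $363,156.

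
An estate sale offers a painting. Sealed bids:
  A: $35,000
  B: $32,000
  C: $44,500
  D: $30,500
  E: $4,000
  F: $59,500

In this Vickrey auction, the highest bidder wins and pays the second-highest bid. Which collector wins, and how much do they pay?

Bids ranked: 59,500 (F) > 44,500 (C) > 35,000 (A) > 32,000 (B) > 30,500 (D) > 4,000 (E)
Second-price: F pays C's bid of $44,500.

F pays $44,500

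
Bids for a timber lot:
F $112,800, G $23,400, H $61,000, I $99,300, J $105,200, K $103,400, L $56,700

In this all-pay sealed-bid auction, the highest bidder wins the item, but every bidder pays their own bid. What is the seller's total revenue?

Total revenue: $561,800

Bids ranked: 112,800 (F) > 105,200 (J) > 103,400 (K) > 99,300 (I) > 61,000 (H) > 56,700 (L) > …
F wins with the top bid; all bids are sunk regardless.
Every bidder forfeits their bid regardless of winning.
Revenue = 112,800 + 23,400 + 61,000 + 99,300 + 105,200 + 103,400 + 56,700 = $561,800.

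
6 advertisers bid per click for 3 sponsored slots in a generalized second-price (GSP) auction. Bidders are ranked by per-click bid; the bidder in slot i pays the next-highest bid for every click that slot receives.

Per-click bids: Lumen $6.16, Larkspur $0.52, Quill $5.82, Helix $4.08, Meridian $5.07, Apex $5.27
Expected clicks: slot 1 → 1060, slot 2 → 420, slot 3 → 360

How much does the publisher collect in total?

Total revenue: $10207.80

Per-click bids in order: $6.16 (Lumen) > $5.82 (Quill) > $5.27 (Apex) > $5.07 (Meridian) > …
Slot 1: Lumen pays $5.82 × 1060 = $6169.20
Slot 2: Quill pays $5.27 × 420 = $2213.40
Slot 3: Apex pays $5.07 × 360 = $1825.20
Total = $10207.80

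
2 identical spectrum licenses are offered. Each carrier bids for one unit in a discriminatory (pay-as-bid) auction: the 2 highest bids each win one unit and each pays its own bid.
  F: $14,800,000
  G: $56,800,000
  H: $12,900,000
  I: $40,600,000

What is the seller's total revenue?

Sorting: 56,800,000 (G), 40,600,000 (I), 14,800,000 (F), 12,900,000 (H)
Top 2: G, I.
Total revenue = 56,800,000 + 40,600,000 = $97,400,000.

Total revenue: $97,400,000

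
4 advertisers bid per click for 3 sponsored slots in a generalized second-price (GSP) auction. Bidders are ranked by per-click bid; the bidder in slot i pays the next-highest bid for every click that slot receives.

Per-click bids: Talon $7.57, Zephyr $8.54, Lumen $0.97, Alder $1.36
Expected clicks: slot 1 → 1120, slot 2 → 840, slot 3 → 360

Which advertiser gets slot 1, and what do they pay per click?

Per-click bids in order: $8.54 (Zephyr) > $7.57 (Talon) > $1.36 (Alder) > $0.97 (Lumen)
Slot 1 goes to the first-ranked bidder, Zephyr, who pays the next bid down: $7.57/click.

Zephyr; $7.57 per click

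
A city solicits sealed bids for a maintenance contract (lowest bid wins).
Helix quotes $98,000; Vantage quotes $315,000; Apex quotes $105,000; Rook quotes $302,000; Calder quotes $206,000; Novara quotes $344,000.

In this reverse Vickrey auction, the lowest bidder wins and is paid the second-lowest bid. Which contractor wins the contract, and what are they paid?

Helix is paid $105,000

Bids in order: 98,000 (Helix) < 105,000 (Apex) < 206,000 (Calder) < 302,000 (Rook) < 315,000 (Vantage) < 344,000 (Novara)
Helix is lowest; is paid the second-lowest bid, $105,000.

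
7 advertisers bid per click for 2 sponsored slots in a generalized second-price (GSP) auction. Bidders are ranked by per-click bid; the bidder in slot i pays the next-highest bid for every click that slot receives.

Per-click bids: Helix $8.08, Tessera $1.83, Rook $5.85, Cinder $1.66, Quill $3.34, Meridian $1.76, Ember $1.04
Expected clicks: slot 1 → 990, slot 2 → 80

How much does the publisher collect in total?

Total revenue: $6058.70

Per-click bids in order: $8.08 (Helix) > $5.85 (Rook) > $3.34 (Quill) > …
Slot 1: Helix pays $5.85 × 990 = $5791.50
Slot 2: Rook pays $3.34 × 80 = $267.20
Total = $6058.70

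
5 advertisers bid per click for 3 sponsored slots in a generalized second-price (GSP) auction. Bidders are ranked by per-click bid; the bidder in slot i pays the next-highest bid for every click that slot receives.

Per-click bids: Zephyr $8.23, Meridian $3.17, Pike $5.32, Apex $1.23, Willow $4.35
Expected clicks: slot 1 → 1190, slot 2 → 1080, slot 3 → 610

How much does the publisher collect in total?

Total revenue: $12962.50

Ranked by bid: $8.23 (Zephyr) > $5.32 (Pike) > $4.35 (Willow) > $3.17 (Meridian) > …
Slot 1: Zephyr pays $5.32 × 1190 = $6330.80
Slot 2: Pike pays $4.35 × 1080 = $4698.00
Slot 3: Willow pays $3.17 × 610 = $1933.70
Total = $12962.50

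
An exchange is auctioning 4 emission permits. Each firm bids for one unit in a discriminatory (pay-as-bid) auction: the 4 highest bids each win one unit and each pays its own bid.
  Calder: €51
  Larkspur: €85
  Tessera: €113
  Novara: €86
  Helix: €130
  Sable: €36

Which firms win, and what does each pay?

Helix €130, Tessera €113, Novara €86, Larkspur €85

Bids ranked high→low: 130 (Helix), 113 (Tessera), 86 (Novara), 85 (Larkspur), 51 (Calder), 36 (Sable)
Top 4: Helix, Tessera, Novara, Larkspur.
Each winner pays its own bid: Helix €130, Tessera €113, Novara €86, Larkspur €85.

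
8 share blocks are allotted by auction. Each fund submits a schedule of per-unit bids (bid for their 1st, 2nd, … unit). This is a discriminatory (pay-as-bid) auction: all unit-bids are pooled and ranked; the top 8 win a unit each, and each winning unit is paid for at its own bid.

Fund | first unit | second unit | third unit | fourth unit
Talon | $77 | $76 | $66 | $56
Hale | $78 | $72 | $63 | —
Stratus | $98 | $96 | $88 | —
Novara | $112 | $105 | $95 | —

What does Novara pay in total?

Pooled unit-bids ranked (top 8): 112 (Novara-1), 105 (Novara-2), 98 (Stratus-1), 96 (Stratus-2), 95 (Novara-3), 88 (Stratus-3), 78 (Hale-1), 77 (Talon-1)
Next rejected bid: $76 (not a price — pay-as-bid).
Novara's winning unit-bids: 112 + 105 + 95 = $312.

Novara pays $312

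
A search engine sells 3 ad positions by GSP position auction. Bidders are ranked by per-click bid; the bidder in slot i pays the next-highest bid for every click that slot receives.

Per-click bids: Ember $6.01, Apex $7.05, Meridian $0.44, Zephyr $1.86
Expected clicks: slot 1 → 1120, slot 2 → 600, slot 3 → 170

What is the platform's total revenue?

Per-click bids in order: $7.05 (Apex) > $6.01 (Ember) > $1.86 (Zephyr) > $0.44 (Meridian)
Slot 1: Apex pays $6.01 × 1120 = $6731.20
Slot 2: Ember pays $1.86 × 600 = $1116.00
Slot 3: Zephyr pays $0.44 × 170 = $74.80
Total = $7922.00

Total revenue: $7922.00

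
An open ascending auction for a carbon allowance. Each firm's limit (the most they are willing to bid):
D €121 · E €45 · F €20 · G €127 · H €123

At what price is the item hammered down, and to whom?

G wins at €123

Limits ranked: 127 (G) > 123 (H) > 121 (D) > 45 (E) > 20 (F)
Bidding ends when H exits at €123; G takes it.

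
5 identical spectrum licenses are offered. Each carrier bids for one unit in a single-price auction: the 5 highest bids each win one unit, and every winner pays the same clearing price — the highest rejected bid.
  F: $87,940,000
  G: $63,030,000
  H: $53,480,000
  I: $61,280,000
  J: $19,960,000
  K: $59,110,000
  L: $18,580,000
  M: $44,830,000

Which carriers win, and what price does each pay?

Sorting: 87,940,000 (F), 63,030,000 (G), 61,280,000 (I), 59,110,000 (K), 53,480,000 (H), 44,830,000 (M), 19,960,000 (J), …
Top 5: F, G, I, K, H.
First losing bid is M's $44,830,000, which sets the uniform price.

F, G, I, K, H; each pays $44,830,000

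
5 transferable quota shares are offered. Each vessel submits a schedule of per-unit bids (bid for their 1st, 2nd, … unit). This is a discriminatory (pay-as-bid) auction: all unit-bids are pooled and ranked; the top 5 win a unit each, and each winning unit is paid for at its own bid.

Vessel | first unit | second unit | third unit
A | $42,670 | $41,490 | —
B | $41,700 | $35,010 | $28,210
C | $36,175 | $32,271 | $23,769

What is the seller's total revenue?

Total revenue: $197,045

Pooled unit-bids ranked (top 5): 42,670 (A-1), 41,700 (B-1), 41,490 (A-2), 36,175 (C-1), 35,010 (B-2)
Next rejected bid: $32,271 (not a price — pay-as-bid).
Each winning unit pays its own bid.
Revenue = 42,670 + 41,700 + 41,490 + 36,175 + 35,010 = $197,045.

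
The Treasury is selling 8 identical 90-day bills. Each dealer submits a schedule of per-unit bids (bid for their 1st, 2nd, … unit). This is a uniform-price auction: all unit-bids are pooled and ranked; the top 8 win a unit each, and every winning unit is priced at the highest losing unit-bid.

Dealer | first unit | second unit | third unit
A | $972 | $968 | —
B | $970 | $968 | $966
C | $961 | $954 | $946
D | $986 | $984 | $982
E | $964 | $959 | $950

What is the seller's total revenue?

Total revenue: $7,712

Pooled unit-bids ranked (top 8): 986 (D-1), 984 (D-2), 982 (D-3), 972 (A-1), 970 (B-1), 968 (A-2), 968 (B-2), 966 (B-3)
The (k+1)-th unit-bid is $964.
Allocation: A 2, B 3, D 3. Every unit priced at $964.
Revenue = 8 × 964 = $7,712.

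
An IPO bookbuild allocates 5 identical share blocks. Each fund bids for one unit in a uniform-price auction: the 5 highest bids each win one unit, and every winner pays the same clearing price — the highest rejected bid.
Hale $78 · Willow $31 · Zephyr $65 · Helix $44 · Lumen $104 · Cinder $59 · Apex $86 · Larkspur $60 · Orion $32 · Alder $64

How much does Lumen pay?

Sorting: 104 (Lumen), 86 (Apex), 78 (Hale), 65 (Zephyr), 64 (Alder), 60 (Larkspur), 59 (Cinder), …
Top 5: Lumen, Apex, Hale, Zephyr, Alder.
Highest unsuccessful bid: $60 → clearing price.
Lumen wins → pays $60.

Lumen pays $60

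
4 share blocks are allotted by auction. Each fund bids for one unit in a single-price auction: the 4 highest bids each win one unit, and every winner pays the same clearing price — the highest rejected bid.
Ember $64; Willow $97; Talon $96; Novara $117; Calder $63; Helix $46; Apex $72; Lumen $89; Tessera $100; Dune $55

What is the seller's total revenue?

Bids ranked high→low: 117 (Novara), 100 (Tessera), 97 (Willow), 96 (Talon), 89 (Lumen), 72 (Apex), …
Top 4: Novara, Tessera, Willow, Talon.
First losing bid is Lumen's $89, which sets the uniform price.
Total revenue = 4 × $89 = $356.

Total revenue: $356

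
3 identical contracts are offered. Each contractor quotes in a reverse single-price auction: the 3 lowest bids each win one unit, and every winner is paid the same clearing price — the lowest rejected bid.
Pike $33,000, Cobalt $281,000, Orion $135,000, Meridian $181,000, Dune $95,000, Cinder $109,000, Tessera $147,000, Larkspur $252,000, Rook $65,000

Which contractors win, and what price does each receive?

Ordering the bids: 33,000 (Pike), 65,000 (Rook), 95,000 (Dune), 109,000 (Cinder), 135,000 (Orion), …
Lowest 3: Pike, Rook, Dune.
First losing bid is Cinder's $109,000, which sets the uniform price.

Pike, Rook, Dune; each is paid $109,000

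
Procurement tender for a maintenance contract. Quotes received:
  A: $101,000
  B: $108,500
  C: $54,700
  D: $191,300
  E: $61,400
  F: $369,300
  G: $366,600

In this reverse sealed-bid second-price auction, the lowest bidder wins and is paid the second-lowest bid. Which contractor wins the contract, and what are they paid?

Rule: the lowest bidder wins and is paid the second-lowest bid.
Bids in order: 54,700 (C) < 61,400 (E) < 101,000 (A) < 108,500 (B) < 191,300 (D) < 366,600 (G) < …
Second-price: C is paid E's bid of $61,400.

C is paid $61,400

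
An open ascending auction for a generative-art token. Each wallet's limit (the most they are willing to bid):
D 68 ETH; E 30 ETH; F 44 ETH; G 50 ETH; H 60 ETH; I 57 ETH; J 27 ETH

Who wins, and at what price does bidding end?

D wins at 60 ETH

Rule: the price rises until one bidder remains; the winner pays the price at which the last rival dropped out.
Limits in order: 68 (D) > 60 (H) > 57 (I) > 50 (G) > 44 (F) > 30 (E) > …
Bidding ends when H exits at 60 ETH; D takes it.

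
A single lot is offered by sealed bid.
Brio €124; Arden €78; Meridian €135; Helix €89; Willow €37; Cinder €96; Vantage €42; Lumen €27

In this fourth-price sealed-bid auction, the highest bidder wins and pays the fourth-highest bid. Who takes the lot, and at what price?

Meridian pays €89

Fourth-price sealed-bid auction: the highest bidder wins and pays the fourth-highest bid.
Bids in order: 135 (Meridian) > 124 (Brio) > 96 (Cinder) > 89 (Helix) > 78 (Arden) > 42 (Vantage) > …
Meridian wins; payment is bid #4 in the ranking = €89.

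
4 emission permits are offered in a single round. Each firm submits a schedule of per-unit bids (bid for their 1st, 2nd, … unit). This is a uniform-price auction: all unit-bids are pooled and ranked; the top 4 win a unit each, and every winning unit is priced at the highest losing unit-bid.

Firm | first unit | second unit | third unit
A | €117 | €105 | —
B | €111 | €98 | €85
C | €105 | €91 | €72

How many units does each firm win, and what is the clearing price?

Pooled unit-bids ranked (top 4): 117 (A-1), 111 (B-1), 105 (A-2), 105 (C-1)
First bid not allocated: €98.
Allocation: A 2, B 1, C 1.

A 2, B 1, C 1; clearing price €98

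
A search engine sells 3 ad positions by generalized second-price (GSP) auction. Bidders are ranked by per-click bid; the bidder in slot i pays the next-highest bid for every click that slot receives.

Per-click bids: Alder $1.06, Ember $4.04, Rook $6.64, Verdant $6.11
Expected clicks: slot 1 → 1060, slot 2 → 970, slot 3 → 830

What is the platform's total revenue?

Total revenue: $11275.20

Ranked by bid: $6.64 (Rook) > $6.11 (Verdant) > $4.04 (Ember) > $1.06 (Alder)
Slot 1: Rook pays $6.11 × 1060 = $6476.60
Slot 2: Verdant pays $4.04 × 970 = $3918.80
Slot 3: Ember pays $1.06 × 830 = $879.80
Total = $11275.20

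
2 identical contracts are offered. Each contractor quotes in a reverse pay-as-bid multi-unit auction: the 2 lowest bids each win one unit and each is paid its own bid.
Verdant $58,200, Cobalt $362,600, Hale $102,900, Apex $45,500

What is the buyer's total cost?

Total cost: $103,700

Bids ranked low→high: 45,500 (Apex), 58,200 (Verdant), 102,900 (Hale), 362,600 (Cobalt)
Lowest 2: Apex, Verdant.
Total cost = 45,500 + 58,200 = $103,700.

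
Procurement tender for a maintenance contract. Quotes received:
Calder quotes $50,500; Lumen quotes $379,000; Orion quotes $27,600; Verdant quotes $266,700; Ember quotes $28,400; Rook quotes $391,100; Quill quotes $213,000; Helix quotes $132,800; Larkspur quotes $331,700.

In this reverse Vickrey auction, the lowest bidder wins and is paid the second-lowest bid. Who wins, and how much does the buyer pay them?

Orion is paid $28,400

Bids in order: 27,600 (Orion) < 28,400 (Ember) < 50,500 (Calder) < 132,800 (Helix) < 213,000 (Quill) < 266,700 (Verdant) < …
Orion is lowest; is paid the second-lowest bid, $28,400.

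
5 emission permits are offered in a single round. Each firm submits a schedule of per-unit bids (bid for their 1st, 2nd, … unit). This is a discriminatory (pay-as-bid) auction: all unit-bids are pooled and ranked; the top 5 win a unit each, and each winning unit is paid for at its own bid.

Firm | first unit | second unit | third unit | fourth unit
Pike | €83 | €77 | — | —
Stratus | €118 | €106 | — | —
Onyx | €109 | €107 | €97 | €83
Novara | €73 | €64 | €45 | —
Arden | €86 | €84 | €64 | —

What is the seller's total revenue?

All unit-bids, highest first — top 5: 118 (Stratus-1), 109 (Onyx-1), 107 (Onyx-2), 106 (Stratus-2), 97 (Onyx-3)
Next rejected bid: €86 (not a price — pay-as-bid).
Each winning unit pays its own bid.
Revenue = 118 + 109 + 107 + 106 + 97 = €537.

Total revenue: €537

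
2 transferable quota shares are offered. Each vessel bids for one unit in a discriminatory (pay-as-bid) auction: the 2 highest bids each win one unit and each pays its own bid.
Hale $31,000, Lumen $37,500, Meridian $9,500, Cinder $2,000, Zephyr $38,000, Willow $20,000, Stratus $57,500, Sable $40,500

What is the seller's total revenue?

Sorting: 57,500 (Stratus), 40,500 (Sable), 38,000 (Zephyr), 37,500 (Lumen), …
The 2 highest are Stratus, Sable.
Total revenue = 57,500 + 40,500 = $98,000.

Total revenue: $98,000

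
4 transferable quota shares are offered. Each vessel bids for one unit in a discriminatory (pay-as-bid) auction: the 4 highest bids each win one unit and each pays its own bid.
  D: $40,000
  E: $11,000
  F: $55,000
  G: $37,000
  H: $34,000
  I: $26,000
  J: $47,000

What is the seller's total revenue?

Ordering the bids: 55,000 (F), 47,000 (J), 40,000 (D), 37,000 (G), 34,000 (H), 26,000 (I), …
The 4 highest are F, J, D, G.
Total revenue = 55,000 + 47,000 + 40,000 + 37,000 = $179,000.

Total revenue: $179,000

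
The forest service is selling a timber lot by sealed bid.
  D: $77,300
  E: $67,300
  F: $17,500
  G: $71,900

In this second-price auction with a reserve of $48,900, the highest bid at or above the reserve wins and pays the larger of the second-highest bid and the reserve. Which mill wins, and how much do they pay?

D pays $71,900

Sorting bids: 77,300 (D) > 71,900 (G) > 67,300 (E) > 17,500 (F)
Highest eligible bid: D at $77,300.
Second-highest bid $71,900 exceeds the reserve $48,900 → payment $71,900.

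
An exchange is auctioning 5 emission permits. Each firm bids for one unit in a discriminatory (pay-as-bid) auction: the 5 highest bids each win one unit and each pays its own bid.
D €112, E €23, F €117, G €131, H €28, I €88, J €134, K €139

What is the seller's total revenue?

Ordering the bids: 139 (K), 134 (J), 131 (G), 117 (F), 112 (D), 88 (I), 28 (H), …
The 5 highest are K, J, G, F, D.
Total revenue = 139 + 134 + 131 + 117 + 112 = €633.

Total revenue: €633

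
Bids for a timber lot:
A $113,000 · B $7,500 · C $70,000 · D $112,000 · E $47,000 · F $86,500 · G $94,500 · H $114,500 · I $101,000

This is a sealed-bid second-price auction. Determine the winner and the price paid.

H pays $113,000

Sorting bids: 114,500 (H) > 113,000 (A) > 112,000 (D) > 101,000 (I) > 94,500 (G) > 86,500 (F) > …
Second-price: H pays A's bid of $113,000.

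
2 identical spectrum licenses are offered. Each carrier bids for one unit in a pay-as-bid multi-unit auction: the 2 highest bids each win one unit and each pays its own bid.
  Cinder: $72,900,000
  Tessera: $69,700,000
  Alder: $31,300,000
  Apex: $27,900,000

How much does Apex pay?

Apex pays $0

Sorting: 72,900,000 (Cinder), 69,700,000 (Tessera), 31,300,000 (Alder), 27,900,000 (Apex)
Top 2: Cinder, Tessera.
Apex does not win → $0.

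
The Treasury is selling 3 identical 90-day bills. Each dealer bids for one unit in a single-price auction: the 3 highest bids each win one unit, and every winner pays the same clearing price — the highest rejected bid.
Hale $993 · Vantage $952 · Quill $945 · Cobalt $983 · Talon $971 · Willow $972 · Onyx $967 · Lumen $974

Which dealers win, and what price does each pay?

Ordering the bids: 993 (Hale), 983 (Cobalt), 974 (Lumen), 972 (Willow), 971 (Talon), …
The 3 highest are Hale, Cobalt, Lumen.
Highest unsuccessful bid: $972 → clearing price.

Hale, Cobalt, Lumen; each pays $972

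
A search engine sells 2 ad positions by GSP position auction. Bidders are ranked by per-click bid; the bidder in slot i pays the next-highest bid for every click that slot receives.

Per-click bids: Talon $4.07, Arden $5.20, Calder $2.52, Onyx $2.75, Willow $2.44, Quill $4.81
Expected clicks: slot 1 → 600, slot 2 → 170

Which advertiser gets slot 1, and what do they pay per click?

Per-click bids in order: $5.20 (Arden) > $4.81 (Quill) > $4.07 (Talon) > …
Slot 1 goes to the first-ranked bidder, Arden, who pays the next bid down: $4.81/click.

Arden; $4.81 per click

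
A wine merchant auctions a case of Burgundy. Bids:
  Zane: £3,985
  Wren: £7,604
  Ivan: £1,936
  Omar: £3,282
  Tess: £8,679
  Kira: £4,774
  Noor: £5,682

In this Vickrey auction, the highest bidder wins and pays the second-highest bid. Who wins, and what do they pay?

Rule: the highest bidder wins and pays the second-highest bid.
Bids in order: 8,679 (Tess) > 7,604 (Wren) > 5,682 (Noor) > 4,774 (Kira) > 3,985 (Zane) > 3,282 (Omar) > …
Second-price: Tess pays Wren's bid of £7,604.

Tess pays £7,604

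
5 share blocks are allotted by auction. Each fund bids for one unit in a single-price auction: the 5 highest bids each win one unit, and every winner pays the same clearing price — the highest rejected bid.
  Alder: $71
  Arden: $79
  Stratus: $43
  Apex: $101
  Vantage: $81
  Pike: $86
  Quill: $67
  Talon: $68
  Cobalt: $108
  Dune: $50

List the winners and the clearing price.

Cobalt, Apex, Pike, Vantage, Arden; each pays $71

Bids ranked high→low: 108 (Cobalt), 101 (Apex), 86 (Pike), 81 (Vantage), 79 (Arden), 71 (Alder), 68 (Talon), …
Top 5: Cobalt, Apex, Pike, Vantage, Arden.
First losing bid is Alder's $71, which sets the uniform price.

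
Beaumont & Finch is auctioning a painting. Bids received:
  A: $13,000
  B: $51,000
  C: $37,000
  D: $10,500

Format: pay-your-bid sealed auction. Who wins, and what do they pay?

B pays $51,000

Bids in order: 51,000 (B) > 37,000 (C) > 13,000 (A) > 10,500 (D)
B is highest → pays own bid, $51,000.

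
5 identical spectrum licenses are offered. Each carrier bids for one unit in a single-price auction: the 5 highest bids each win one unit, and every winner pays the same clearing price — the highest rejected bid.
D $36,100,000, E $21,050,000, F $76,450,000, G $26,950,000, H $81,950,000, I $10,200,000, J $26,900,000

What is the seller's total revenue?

Total revenue: $105,250,000

Ordering the bids: 81,950,000 (H), 76,450,000 (F), 36,100,000 (D), 26,950,000 (G), 26,900,000 (J), 21,050,000 (E), 10,200,000 (I)
Winners (5 units): H, F, D, G, J.
Highest unsuccessful bid: $21,050,000 → clearing price.
Total revenue = 5 × $21,050,000 = $105,250,000.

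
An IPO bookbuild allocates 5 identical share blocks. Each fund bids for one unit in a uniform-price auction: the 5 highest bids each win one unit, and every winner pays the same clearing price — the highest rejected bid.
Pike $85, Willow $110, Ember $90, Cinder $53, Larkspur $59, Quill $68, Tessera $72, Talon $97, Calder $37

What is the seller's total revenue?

Total revenue: $340

Ordering the bids: 110 (Willow), 97 (Talon), 90 (Ember), 85 (Pike), 72 (Tessera), 68 (Quill), 59 (Larkspur), …
The 5 highest are Willow, Talon, Ember, Pike, Tessera.
Clearing price = highest rejected bid = $68.
Total revenue = 5 × $68 = $340.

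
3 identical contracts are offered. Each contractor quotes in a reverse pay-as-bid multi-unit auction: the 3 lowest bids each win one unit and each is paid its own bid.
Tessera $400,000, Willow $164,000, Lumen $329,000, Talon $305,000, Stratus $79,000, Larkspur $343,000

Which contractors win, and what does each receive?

Ordering the bids: 79,000 (Stratus), 164,000 (Willow), 305,000 (Talon), 329,000 (Lumen), 343,000 (Larkspur), …
Lowest 3: Stratus, Willow, Talon.
Each winner is paid its own bid: Stratus $79,000, Willow $164,000, Talon $305,000.

Stratus $79,000, Willow $164,000, Talon $305,000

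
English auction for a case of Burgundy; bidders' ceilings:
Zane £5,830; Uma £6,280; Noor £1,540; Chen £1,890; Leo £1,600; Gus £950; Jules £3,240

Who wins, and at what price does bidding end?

Sorting limits: 6,280 (Uma) > 5,830 (Zane) > 3,240 (Jules) > 1,890 (Chen) > 1,600 (Leo) > 1,540 (Noor) > …
Zane is the last rival to drop out, at £5,830; Uma remains and wins at that price.

Uma wins at £5,830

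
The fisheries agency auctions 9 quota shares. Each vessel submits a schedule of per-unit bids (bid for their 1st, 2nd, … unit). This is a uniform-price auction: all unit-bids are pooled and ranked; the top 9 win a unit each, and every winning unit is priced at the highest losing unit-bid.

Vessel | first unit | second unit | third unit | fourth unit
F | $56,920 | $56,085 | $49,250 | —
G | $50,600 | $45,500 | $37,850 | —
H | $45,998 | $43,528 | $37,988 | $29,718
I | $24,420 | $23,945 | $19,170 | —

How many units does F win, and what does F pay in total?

F: 3 units, pays $89,154

Merging the schedules and taking the best 9: 56,920 (F-1), 56,085 (F-2), 50,600 (G-1), 49,250 (F-3), 45,998 (H-1), 45,500 (G-2), 43,528 (H-2), 37,988 (H-3), 37,850 (G-3)
The (k+1)-th unit-bid is $29,718.
F wins 3 unit(s) at $29,718 each.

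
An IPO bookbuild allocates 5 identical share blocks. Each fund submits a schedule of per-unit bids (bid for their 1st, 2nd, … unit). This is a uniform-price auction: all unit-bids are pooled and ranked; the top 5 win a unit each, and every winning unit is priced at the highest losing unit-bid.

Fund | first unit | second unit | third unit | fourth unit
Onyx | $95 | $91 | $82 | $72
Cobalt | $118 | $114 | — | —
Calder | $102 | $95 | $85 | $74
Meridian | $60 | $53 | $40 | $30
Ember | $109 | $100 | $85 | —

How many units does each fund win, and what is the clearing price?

Calder 1, Cobalt 2, Ember 2; clearing price $95

Merging the schedules and taking the best 5: 118 (Cobalt-1), 114 (Cobalt-2), 109 (Ember-1), 102 (Calder-1), 100 (Ember-2)
Highest rejected unit-bid = $95.
Allocation: Calder 1, Cobalt 2, Ember 2.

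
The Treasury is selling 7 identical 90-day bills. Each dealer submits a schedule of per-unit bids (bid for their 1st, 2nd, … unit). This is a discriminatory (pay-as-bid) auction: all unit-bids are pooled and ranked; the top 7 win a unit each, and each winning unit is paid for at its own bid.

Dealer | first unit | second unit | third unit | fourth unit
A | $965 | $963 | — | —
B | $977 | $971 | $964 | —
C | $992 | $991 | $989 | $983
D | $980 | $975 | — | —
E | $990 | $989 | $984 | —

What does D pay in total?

D pays $0

All unit-bids, highest first — top 7: 992 (C-1), 991 (C-2), 990 (E-1), 989 (C-3), 989 (E-2), 984 (E-3), 983 (C-4)
Next rejected bid: $980 (not a price — pay-as-bid).
D wins no units.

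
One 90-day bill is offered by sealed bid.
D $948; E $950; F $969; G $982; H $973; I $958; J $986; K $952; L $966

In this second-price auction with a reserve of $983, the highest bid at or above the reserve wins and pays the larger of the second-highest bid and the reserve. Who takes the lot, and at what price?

Second-price auction with a reserve of $983: the highest bid at or above the reserve wins and pays the larger of the second-highest bid and the reserve.
Sorting bids: 986 (J) > 982 (G) > 973 (H) > 969 (F) > 966 (L) > 958 (I) > …
Highest eligible bid: J at $986.
Second-highest bid $982 is below the reserve $983, so the reserve binds → payment $983.

J pays $983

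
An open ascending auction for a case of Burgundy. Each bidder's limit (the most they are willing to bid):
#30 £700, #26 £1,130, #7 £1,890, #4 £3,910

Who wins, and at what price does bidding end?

#4 wins at £1,890

Ascending (English) auction: the price rises until one bidder remains; the winner pays the price at which the last rival dropped out.
Limits in order: 3,910 (#4) > 1,890 (#7) > 1,130 (#26) > 700 (#30)
Bidding ends when #7 exits at £1,890; #4 takes it.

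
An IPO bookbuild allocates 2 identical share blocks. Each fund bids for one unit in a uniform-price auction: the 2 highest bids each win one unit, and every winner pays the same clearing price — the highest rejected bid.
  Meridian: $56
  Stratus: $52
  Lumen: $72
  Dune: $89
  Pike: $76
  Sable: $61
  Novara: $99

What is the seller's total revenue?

Total revenue: $152

Sorting: 99 (Novara), 89 (Dune), 76 (Pike), 72 (Lumen), …
The 2 highest are Novara, Dune.
Highest unsuccessful bid: $76 → clearing price.
Total revenue = 2 × $76 = $152.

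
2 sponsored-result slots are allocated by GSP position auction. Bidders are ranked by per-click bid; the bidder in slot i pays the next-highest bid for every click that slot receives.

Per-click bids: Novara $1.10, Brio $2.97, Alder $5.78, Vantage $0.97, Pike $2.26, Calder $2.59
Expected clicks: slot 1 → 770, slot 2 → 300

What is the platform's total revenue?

Sorting advertisers: $5.78 (Alder) > $2.97 (Brio) > $2.59 (Calder) > …
Slot 1: Alder pays $2.97 × 770 = $2286.90
Slot 2: Brio pays $2.59 × 300 = $777.00
Total = $3063.90

Total revenue: $3063.90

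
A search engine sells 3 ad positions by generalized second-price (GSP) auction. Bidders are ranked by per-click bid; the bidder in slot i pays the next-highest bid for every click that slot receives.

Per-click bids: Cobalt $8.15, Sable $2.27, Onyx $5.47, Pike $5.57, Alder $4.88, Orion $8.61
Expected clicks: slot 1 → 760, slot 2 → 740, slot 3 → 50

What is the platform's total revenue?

Total revenue: $10589.30

Per-click bids in order: $8.61 (Orion) > $8.15 (Cobalt) > $5.57 (Pike) > $5.47 (Onyx) > …
Slot 1: Orion pays $8.15 × 760 = $6194.00
Slot 2: Cobalt pays $5.57 × 740 = $4121.80
Slot 3: Pike pays $5.47 × 50 = $273.50
Total = $10589.30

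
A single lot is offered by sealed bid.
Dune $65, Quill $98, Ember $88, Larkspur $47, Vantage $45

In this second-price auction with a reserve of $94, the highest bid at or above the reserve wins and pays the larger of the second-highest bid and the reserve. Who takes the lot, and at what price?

Second-price auction with a reserve of $94: the highest bid at or above the reserve wins and pays the larger of the second-highest bid and the reserve.
Bids in order: 98 (Quill) > 88 (Ember) > 65 (Dune) > 47 (Larkspur) > 45 (Vantage)
Quill has the top bid at or above the reserve ($98).
max(second-highest $88, reserve $94) = $94.

Quill pays $94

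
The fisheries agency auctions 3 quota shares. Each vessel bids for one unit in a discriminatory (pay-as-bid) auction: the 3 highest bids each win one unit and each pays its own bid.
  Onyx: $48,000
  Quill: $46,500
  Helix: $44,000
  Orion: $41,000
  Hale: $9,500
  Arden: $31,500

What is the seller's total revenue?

Ordering the bids: 48,000 (Onyx), 46,500 (Quill), 44,000 (Helix), 41,000 (Orion), 31,500 (Arden), …
Winners (3 units): Onyx, Quill, Helix.
Total revenue = 48,000 + 46,500 + 44,000 = $138,500.

Total revenue: $138,500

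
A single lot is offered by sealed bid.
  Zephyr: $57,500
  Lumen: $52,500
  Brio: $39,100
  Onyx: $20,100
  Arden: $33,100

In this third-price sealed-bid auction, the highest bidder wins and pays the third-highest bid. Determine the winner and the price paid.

Zephyr pays $39,100

Bids in order: 57,500 (Zephyr) > 52,500 (Lumen) > 39,100 (Brio) > 33,100 (Arden) > 20,100 (Onyx)
Zephyr wins; payment is bid #3 in the ranking = $39,100.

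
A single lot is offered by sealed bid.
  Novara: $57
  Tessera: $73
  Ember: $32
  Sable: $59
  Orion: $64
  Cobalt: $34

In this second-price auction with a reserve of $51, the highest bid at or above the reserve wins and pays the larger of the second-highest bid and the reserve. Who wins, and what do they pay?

Tessera pays $64

Bids in order: 73 (Tessera) > 64 (Orion) > 59 (Sable) > 57 (Novara) > 34 (Cobalt) > 32 (Ember)
Tessera has the top bid at or above the reserve ($73).
max(second-highest $64, reserve $51) = $64; the reserve does not bind.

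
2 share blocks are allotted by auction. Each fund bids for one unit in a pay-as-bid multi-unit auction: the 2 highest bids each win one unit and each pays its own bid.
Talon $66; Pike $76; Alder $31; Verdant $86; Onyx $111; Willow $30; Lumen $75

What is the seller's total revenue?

Sorting: 111 (Onyx), 86 (Verdant), 76 (Pike), 75 (Lumen), …
The 2 highest are Onyx, Verdant.
Total revenue = 111 + 86 = $197.

Total revenue: $197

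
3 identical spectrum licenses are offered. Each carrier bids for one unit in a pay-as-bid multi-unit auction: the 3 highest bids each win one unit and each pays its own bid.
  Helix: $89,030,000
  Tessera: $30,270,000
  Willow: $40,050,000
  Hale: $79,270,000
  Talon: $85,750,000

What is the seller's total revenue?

Total revenue: $254,050,000

Ordering the bids: 89,030,000 (Helix), 85,750,000 (Talon), 79,270,000 (Hale), 40,050,000 (Willow), 30,270,000 (Tessera)
Winners (3 units): Helix, Talon, Hale.
Total revenue = 89,030,000 + 85,750,000 + 79,270,000 = $254,050,000.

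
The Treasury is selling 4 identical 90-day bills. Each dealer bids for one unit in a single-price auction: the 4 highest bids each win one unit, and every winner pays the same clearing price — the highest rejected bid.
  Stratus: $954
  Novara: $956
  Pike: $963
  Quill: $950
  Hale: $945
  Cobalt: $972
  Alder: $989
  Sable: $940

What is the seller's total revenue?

Total revenue: $3,816

Sorting: 989 (Alder), 972 (Cobalt), 963 (Pike), 956 (Novara), 954 (Stratus), 950 (Quill), …
Top 4: Alder, Cobalt, Pike, Novara.
First losing bid is Stratus's $954, which sets the uniform price.
Total revenue = 4 × $954 = $3,816.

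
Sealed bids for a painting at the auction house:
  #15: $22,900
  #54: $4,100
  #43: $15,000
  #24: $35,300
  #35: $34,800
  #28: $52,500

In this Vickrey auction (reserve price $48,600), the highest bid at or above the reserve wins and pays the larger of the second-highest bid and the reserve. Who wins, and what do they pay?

Vickrey auction (reserve price $48,600): the highest bid at or above the reserve wins and pays the larger of the second-highest bid and the reserve.
Bids in order: 52,500 (#28) > 35,300 (#24) > 34,800 (#35) > 22,900 (#15) > 15,000 (#43) > 4,100 (#54)
Highest eligible bid: #28 at $52,500.
Second-highest bid $35,300 is below the reserve $48,600, so the reserve binds → payment $48,600.

#28 pays $48,600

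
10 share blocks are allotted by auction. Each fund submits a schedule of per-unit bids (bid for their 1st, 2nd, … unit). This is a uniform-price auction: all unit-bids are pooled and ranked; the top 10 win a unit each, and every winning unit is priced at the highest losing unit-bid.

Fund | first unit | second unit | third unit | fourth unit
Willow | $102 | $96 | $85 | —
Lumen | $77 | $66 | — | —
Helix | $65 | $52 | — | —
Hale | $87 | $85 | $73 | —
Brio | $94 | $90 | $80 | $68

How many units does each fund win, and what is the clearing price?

All unit-bids, highest first — top 10: 102 (Willow-1), 96 (Willow-2), 94 (Brio-1), 90 (Brio-2), 87 (Hale-1), 85 (Willow-3), 85 (Hale-2), 80 (Brio-3), 77 (Lumen-1), 73 (Hale-3)
The (k+1)-th unit-bid is $68.
Allocation: Brio 3, Hale 3, Lumen 1, Willow 3.

Brio 3, Hale 3, Lumen 1, Willow 3; clearing price $68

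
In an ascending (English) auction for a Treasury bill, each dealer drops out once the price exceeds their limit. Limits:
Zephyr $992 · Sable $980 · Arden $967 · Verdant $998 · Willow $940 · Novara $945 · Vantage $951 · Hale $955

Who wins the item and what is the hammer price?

Open ascending-bid auction: the price rises until one bidder remains; the winner pays the price at which the last rival dropped out.
Sorting limits: 998 (Verdant) > 992 (Zephyr) > 980 (Sable) > 967 (Arden) > 955 (Hale) > 951 (Vantage) > …
Bidding ends when Zephyr exits at $992; Verdant takes it.

Verdant wins at $992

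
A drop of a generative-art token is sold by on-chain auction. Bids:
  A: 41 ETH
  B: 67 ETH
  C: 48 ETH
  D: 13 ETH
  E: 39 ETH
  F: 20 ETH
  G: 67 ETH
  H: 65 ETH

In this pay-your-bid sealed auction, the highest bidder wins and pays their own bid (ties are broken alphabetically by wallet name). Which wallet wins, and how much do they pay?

B pays 67 ETH

Bids ranked: 67 (B) > 67 (G) > 65 (H) > 48 (C) > 41 (A) > 39 (E) > …
Tie at 67 ETH → B wins by tie-break.
First-price: B pays what they bid, 67 ETH.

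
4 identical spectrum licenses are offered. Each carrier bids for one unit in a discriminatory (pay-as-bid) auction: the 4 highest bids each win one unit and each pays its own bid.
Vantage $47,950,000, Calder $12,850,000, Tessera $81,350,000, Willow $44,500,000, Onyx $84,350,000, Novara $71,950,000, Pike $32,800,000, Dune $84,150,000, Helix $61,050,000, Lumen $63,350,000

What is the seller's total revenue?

Total revenue: $321,800,000

Sorting: 84,350,000 (Onyx), 84,150,000 (Dune), 81,350,000 (Tessera), 71,950,000 (Novara), 63,350,000 (Lumen), 61,050,000 (Helix), …
The 4 highest are Onyx, Dune, Tessera, Novara.
Total revenue = 84,350,000 + 84,150,000 + 81,350,000 + 71,950,000 = $321,800,000.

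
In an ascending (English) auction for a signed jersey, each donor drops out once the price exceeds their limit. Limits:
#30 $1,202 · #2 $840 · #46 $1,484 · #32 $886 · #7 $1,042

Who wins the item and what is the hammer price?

Limits ranked: 1,484 (#46) > 1,202 (#30) > 1,042 (#7) > 886 (#32) > 840 (#2)
Once the price passes $1,202, only #46 is left; the hammer falls at #30's limit of $1,202.

#46 wins at $1,202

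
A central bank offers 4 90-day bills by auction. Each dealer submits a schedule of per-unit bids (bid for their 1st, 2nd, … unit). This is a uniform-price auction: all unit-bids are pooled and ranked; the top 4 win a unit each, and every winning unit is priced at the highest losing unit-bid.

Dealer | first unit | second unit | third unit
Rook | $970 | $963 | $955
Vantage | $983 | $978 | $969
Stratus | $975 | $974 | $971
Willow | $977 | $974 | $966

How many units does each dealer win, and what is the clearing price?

Merging the schedules and taking the best 4: 983 (Vantage-1), 978 (Vantage-2), 977 (Willow-1), 975 (Stratus-1)
First bid not allocated: $974.
Allocation: Stratus 1, Vantage 2, Willow 1.

Stratus 1, Vantage 2, Willow 1; clearing price $974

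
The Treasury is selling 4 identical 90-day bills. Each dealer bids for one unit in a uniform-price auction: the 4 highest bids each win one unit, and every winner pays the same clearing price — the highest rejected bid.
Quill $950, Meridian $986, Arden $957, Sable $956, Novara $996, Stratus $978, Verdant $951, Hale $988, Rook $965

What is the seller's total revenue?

Total revenue: $3,860

Bids ranked high→low: 996 (Novara), 988 (Hale), 986 (Meridian), 978 (Stratus), 965 (Rook), 957 (Arden), …
Winners (4 units): Novara, Hale, Meridian, Stratus.
Clearing price = highest rejected bid = $965.
Total revenue = 4 × $965 = $3,860.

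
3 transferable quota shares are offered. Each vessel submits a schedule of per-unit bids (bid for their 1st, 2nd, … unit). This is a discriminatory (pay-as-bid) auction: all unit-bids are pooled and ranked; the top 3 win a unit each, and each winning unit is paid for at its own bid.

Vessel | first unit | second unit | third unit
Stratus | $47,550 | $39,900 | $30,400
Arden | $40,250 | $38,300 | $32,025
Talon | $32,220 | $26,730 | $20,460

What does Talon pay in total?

Talon pays $0

Pooled unit-bids ranked (top 3): 47,550 (Stratus-1), 40,250 (Arden-1), 39,900 (Stratus-2)
Next rejected bid: $38,300 (not a price — pay-as-bid).
Talon wins no units.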